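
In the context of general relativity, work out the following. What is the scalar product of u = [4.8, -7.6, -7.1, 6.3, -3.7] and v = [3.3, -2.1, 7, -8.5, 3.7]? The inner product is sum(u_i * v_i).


The inner product u . v = sum of u_i * v_i.
Term-by-term: 4.8 * 3.3, -7.6 * -2.1, -7.1 * 7, 6.3 * -8.5, -3.7 * 3.7
Products: 15.84, 15.96, -49.7, -53.55, -13.69
Sum = 15.84 + 15.96 + -49.7 + -53.55 + -13.69 = -85.14

-85.14


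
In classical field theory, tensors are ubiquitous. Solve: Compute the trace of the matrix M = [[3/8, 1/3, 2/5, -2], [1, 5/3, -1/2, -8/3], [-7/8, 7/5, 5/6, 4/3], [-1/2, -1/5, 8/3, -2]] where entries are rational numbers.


The trace is the sum of diagonal entries.
Diagonal: M[1,1] = 3/8, M[2,2] = 5/3, M[3,3] = 5/6, M[4,4] = -2
Tr(M) = 3/8 + 5/3 + 5/6 + -2
Computing step by step:
After adding M[1,1]: 3/8
After adding M[2,2]: 49/24
After adding M[3,3]: 23/8
After adding M[4,4]: 7/8
Tr(M) = 7/8

7/8


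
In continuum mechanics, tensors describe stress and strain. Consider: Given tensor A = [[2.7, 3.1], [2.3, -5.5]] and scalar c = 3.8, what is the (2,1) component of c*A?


Scalar multiplication: (cA)_{ij} = c * A_{ij}.
c = 3.8
A_{21} = 2.3
(cA)_{21} = 3.8 * 2.3 = 8.74

8.74


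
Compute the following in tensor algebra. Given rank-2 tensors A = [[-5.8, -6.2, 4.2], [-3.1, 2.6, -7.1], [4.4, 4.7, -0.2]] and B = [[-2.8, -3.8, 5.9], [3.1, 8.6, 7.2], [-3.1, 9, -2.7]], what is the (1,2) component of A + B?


Tensor addition is component-wise: (A + B)_{ij} = A_{ij} + B_{ij}.
A_{12} = -6.2
B_{12} = -3.8
(A + B)_{12} = -6.2 + -3.8 = -10

-10


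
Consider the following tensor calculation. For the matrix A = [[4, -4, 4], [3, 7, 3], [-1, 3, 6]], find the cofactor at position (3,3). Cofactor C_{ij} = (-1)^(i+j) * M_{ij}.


To find cofactor C_{33}, delete row 3 and column 3.
The resulting 2x2 submatrix is: [[4, -4], [3, 7]]
Minor M_{33} = 4*7 - -4*3
  = 28 - -12 = 40
Sign = (-1)^(3+3) = (-1)^6 = 1
Cofactor C_{33} = 1 * 40 = 40

40


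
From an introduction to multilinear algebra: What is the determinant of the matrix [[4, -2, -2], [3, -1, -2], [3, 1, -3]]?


Expanding along the first row, det(A) = a11*M_11 - a12*M_12 + a13*M_13, where M_1j is the (1,j) minor.
Minor M_11 = -1*-3 - -2*1 = 5
Minor M_12 = 3*-3 - -2*3 = -3
Minor M_13 = 3*1 - -1*3 = 6
det = 4*(5) - -2*(-3) + -2*(6)
    = 20 - 6 + -12
    = 2

2


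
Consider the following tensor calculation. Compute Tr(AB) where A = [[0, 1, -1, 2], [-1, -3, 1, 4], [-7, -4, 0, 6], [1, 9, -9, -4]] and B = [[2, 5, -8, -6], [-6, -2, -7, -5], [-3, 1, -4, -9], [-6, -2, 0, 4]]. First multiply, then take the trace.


Tr(AB) = sum_i (AB)_{ii} where (AB)_{ii} = sum_k A_{ik} B_{ki}.
(AB)_{11} = 0*2 + 1*-6 + -1*-3 + 2*-6 = -15
(AB)_{22} = -1*5 + -3*-2 + 1*1 + 4*-2 = -6
(AB)_{33} = -7*-8 + -4*-7 + 0*-4 + 6*0 = 84
(AB)_{44} = 1*-6 + 9*-5 + -9*-9 + -4*4 = 14
Tr(AB) = -15 + -6 + 84 + 14 = 77

77


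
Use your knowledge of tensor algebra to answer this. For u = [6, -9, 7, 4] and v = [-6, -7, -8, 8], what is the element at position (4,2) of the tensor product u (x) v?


The outer product entry T_{ij} = u_i * v_j.
We need i=4, j=2.
u_4 = 4, v_2 = -7
T_{4,2} = 4 * -7 = -28

-28


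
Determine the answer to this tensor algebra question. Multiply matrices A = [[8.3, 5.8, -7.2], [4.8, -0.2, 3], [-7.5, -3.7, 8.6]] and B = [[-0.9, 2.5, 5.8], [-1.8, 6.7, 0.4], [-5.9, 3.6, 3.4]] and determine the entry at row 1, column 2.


(AB)_{ij} = sum_k A_{ik} B_{kj}.
For i=1, j=2:
A_{11} * B_{12} = 8.3 * 2.5 = 20.75
A_{12} * B_{22} = 5.8 * 6.7 = 38.86
A_{13} * B_{32} = -7.2 * 3.6 = -25.92
Sum = 20.75 + 38.86 + -25.92 = 33.69

33.69


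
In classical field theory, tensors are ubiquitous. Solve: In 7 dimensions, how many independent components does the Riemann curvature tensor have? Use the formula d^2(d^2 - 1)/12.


The Riemann tensor in d dimensions has d^2(d^2 - 1)/12 independent components.
d = 7, so d^2 = 49
d^2 - 1 = 48
d^2(d^2 - 1) = 49 * 48 = 2352
Divide by 12: 2352 / 12 = 196

196


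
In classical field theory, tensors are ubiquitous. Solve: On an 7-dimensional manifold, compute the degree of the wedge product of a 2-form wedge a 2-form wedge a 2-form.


The degree of a wedge product is the sum of the degrees of the individual forms.
Degrees: 2, 2, 2
Total degree = 2 + 2 + 2 = 6

6


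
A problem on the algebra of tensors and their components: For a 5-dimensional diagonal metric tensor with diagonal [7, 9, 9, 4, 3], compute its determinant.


For a diagonal metric, the determinant is the product of diagonal entries.
Diagonal entries: 7, 9, 9, 4, 3
det(g) = 7 * 9 * 9 * 4 * 3 = 6804

6804


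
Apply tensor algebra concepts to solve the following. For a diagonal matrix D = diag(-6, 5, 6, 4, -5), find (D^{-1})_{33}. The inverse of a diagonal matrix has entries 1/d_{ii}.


For a diagonal matrix, the inverse has entries (D^{-1})_{ii} = 1/d_{ii}.
The diagonal entries are: d_{11} = -6, d_{22} = 5, d_{33} = 6, d_{44} = 4, d_{55} = -5
We need (D^{-1})_{33} = 1/d_{33} = 1/6 = 1/6

1/6


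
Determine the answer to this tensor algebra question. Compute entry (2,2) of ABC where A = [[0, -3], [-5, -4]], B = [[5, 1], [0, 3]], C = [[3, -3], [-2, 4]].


(ABC)_{22} = sum_m (AB)_{2m} C_{m2}. First compute row 2 of AB.
(AB)_{21} = -5*5 + -4*0 = -25
(AB)_{22} = -5*1 + -4*3 = -17
Now contract with column 2 of C:
(AB)_{21} * C_{12} = -25 * -3 = 75
(AB)_{22} * C_{22} = -17 * 4 = -68
(ABC)_{22} = 75 + -68 = 7

7


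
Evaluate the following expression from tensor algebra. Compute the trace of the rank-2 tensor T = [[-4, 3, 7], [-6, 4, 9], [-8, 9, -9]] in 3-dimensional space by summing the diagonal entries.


The contraction (trace) of a rank-2 tensor is the sum of its diagonal elements.
Diagonal entries: A[1,1] = -4, A[2,2] = 4, A[3,3] = -9
Tr(A) = -4 + 4 + -9 = -9

-9


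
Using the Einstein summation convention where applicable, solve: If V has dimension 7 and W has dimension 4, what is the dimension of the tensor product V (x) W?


The dimension of a tensor product is the product of dimensions.
dim(V) = 7, dim(W) = 4
dim(V (x) W) = 7 * 4 = 28

28


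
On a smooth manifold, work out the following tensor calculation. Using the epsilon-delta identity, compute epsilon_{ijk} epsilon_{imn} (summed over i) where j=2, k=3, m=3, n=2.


Using the identity: epsilon_{ijk} epsilon_{imn} = delta_{jm} delta_{kn} - delta_{jn} delta_{km}.
delta_{23} = 0
delta_{32} = 0
delta_{22} = 1
delta_{33} = 1
Result = 0 * 0 - 1 * 1 = 0 - 1 = -1

-1


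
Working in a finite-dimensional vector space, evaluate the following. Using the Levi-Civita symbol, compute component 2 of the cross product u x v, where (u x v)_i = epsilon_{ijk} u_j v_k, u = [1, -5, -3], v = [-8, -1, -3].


(u x v)_2 = sum_{j,k} epsilon_{2jk} u_j v_k. Only permutations of (1,2,3) contribute; the two non-zero terms are:
eps_{213} u_1 v_3 = -1 * 1 * -3 = 3
eps_{231} u_3 v_1 = 1 * -3 * -8 = 24
(u x v)_2 = 27

27


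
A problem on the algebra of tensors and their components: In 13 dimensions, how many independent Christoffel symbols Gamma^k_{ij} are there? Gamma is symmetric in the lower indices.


Christoffel symbols Gamma^k_{ij} are symmetric in i,j, so there are d * d(d+1)/2 independent symbols.
d = 13
d(d+1)/2 = 13 * 14 / 2 = 91
Total = 13 * 91 = 1183

1183


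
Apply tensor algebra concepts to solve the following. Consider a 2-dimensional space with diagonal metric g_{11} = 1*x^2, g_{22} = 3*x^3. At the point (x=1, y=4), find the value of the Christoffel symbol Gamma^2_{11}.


For a diagonal metric, Gamma^k_{ij} = (1/2) g^{kk} (dg_{ik}/dx_j + dg_{jk}/dx_i - dg_{ij}/dx_k).
The metric is diagonal, so g_{ab} = 0 for a != b.
At the given point: g_{11} = 1, g_{22} = 3
g^{22} = 1/3
dg_{12}/dx_1 = 0 (off-diagonal)
dg_{12}/dx_1 = 0 (off-diagonal)
dg_{11}/dx_2 = dg_{11}/dx_2 = 0
Numerator = 0 + 0 - 0 = 0
Gamma^2_{11} = 0 / (2 * 3) = 0

0


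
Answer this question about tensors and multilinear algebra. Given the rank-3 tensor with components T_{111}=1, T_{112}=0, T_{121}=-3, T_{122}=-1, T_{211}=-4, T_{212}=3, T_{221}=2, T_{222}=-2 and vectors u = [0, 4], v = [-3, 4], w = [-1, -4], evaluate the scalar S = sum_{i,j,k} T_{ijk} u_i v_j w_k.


S = sum over i,j,k of T_{ijk} u_i v_j w_k. Expanding all 8 terms:
T_{111}*u_1*v_1*w_1 = 1*0*-3*-1 = 0  (running total: 0)
T_{112}*u_1*v_1*w_2 = 0*0*-3*-4 = 0  (running total: 0)
T_{121}*u_1*v_2*w_1 = -3*0*4*-1 = 0  (running total: 0)
T_{122}*u_1*v_2*w_2 = -1*0*4*-4 = 0  (running total: 0)
T_{211}*u_2*v_1*w_1 = -4*4*-3*-1 = -48  (running total: -48)
T_{212}*u_2*v_1*w_2 = 3*4*-3*-4 = 144  (running total: 96)
T_{221}*u_2*v_2*w_1 = 2*4*4*-1 = -32  (running total: 64)
T_{222}*u_2*v_2*w_2 = -2*4*4*-4 = 128  (running total: 192)
S = 192

192


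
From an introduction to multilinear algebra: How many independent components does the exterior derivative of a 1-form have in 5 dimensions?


The exterior derivative of a p-form is a (p+1)-form.
Its number of independent components is C(n, p+1).
n = 5, p+1 = 2
C(5, 2) = 10

10


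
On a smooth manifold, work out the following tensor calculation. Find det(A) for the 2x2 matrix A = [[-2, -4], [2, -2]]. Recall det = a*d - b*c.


For a 2x2 matrix [[a, b], [c, d]], det = a*d - b*c.
a = -2, b = -4, c = 2, d = -2
a*d = -2 * -2 = 4
b*c = -4 * 2 = -8
det = 4 - -8 = 12

12


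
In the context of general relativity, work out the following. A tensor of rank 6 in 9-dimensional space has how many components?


The number of components of a rank-r tensor in d dimensions is d^r.
Here d = 9 and r = 6.
9^6 = 531441

531441


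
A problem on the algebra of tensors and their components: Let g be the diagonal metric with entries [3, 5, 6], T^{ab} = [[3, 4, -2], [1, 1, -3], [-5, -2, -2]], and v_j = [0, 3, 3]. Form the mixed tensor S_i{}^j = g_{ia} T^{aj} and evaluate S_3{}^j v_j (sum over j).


Step 1: lower the first index. For a diagonal metric, g_{ia} T^{aj} = g_{ii} T^{ij} (no sum on i).
g_{33} = 6
S_3{}^1 = 6 * T^{31} = 6 * -5 = -30
S_3{}^2 = 6 * T^{32} = 6 * -2 = -12
S_3{}^3 = 6 * T^{33} = 6 * -2 = -12
Step 2: contract S_3{}^j with v_j.
S_3{}^1 * v_1 = -30 * 0 = 0
S_3{}^2 * v_2 = -12 * 3 = -36
S_3{}^3 * v_3 = -12 * 3 = -36
Result = 0 + -36 + -36 = -72

-72


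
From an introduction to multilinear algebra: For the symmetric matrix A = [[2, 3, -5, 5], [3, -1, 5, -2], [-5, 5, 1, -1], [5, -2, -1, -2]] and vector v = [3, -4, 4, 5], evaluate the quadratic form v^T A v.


First compute Av:
(Av)_1 = 2*3 + 3*-4 + -5*4 + 5*5 = -1
(Av)_2 = 3*3 + -1*-4 + 5*4 + -2*5 = 23
(Av)_3 = -5*3 + 5*-4 + 1*4 + -1*5 = -36
(Av)_4 = 5*3 + -2*-4 + -1*4 + -2*5 = 9
Av = [-1, 23, -36, 9]
Then v^T (Av) = 3*-1 + -4*23 + 4*-36 + 5*9
= -3 + -92 + -144 + 45 = -194

-194


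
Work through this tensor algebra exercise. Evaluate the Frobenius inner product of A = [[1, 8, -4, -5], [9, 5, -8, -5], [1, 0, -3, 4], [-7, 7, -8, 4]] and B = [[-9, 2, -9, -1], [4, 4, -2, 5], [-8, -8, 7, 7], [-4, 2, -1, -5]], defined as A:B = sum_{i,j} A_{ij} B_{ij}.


A:B = sum over all i,j of A_{ij} * B_{ij}.
Row 1: 1*-9=-9, 8*2=16, -4*-9=36, -5*-1=5 => row sum = 48
Row 2: 9*4=36, 5*4=20, -8*-2=16, -5*5=-25 => row sum = 47
Row 3: 1*-8=-8, 0*-8=0, -3*7=-21, 4*7=28 => row sum = -1
Row 4: -7*-4=28, 7*2=14, -8*-1=8, 4*-5=-20 => row sum = 30
Total = 48 + 47 + -1 + 30 = 124

124


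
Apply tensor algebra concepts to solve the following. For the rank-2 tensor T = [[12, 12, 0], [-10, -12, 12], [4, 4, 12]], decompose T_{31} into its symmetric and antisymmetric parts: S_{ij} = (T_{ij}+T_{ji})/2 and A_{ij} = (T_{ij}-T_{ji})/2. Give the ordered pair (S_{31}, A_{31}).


T_{31} = 4
T_{13} = 0
S_{31} = (4 + 0)/2 = 4/2 = 2
A_{31} = (4 - 0)/2 = 4/2 = 2
Check: S + A = 2 + 2 = 4 = T_{31}.

(2, 2)


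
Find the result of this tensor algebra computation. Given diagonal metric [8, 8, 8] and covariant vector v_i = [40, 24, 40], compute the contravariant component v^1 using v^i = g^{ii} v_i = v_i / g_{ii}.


To raise an index with a diagonal metric: v^i = v_i / g_{ii}.
For index 1: v_1 = 40, g_{11} = 8
v^1 = 40 / 8 = 5

5


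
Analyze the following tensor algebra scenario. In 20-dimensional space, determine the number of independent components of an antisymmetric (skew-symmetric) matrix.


An antisymmetric rank-2 tensor satisfies A_{ij} = -A_{ji}, so diagonal entries are zero.
The independent components are the upper-triangular entries: C(n, 2) = n(n-1)/2.
n = 20
C(20, 2) = 20 * 19 / 2 = 380 / 2 = 190

190


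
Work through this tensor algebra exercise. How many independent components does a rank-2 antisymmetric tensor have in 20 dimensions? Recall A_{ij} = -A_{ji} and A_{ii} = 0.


An antisymmetric rank-2 tensor satisfies A_{ij} = -A_{ji}, so diagonal entries are zero.
The independent components are the upper-triangular entries: C(n, 2) = n(n-1)/2.
n = 20
C(20, 2) = 20 * 19 / 2 = 380 / 2 = 190

190


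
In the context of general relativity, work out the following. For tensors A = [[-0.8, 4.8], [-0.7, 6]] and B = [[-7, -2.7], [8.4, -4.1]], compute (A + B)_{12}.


Tensor addition is component-wise: (A + B)_{ij} = A_{ij} + B_{ij}.
A_{12} = 4.8
B_{12} = -2.7
(A + B)_{12} = 4.8 + -2.7 = 2.1

2.1


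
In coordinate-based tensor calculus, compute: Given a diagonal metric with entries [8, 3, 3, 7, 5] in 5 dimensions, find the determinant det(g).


For a diagonal metric, the determinant is the product of diagonal entries.
Diagonal entries: 8, 3, 3, 7, 5
det(g) = 8 * 3 * 3 * 7 * 5 = 2520

2520


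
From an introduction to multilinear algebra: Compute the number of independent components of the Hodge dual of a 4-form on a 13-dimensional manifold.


The Hodge dual of a p-form on an n-dimensional manifold is an (n-p)-form.
n = 13, p = 4, so dual degree = 13 - 4 = 9
The number of components is C(n, n-p) = C(13, 9) = 715

715


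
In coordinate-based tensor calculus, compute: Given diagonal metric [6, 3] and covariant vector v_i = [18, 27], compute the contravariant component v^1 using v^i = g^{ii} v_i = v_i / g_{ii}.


To raise an index with a diagonal metric: v^i = v_i / g_{ii}.
For index 1: v_1 = 18, g_{11} = 6
v^1 = 18 / 6 = 3

3


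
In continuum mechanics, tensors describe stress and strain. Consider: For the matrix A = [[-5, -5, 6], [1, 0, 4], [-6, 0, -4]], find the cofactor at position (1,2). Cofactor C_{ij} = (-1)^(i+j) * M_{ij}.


To find cofactor C_{12}, delete row 1 and column 2.
The resulting 2x2 submatrix is: [[1, 4], [-6, -4]]
Minor M_{12} = 1*-4 - 4*-6
  = -4 - -24 = 20
Sign = (-1)^(1+2) = (-1)^3 = -1
Cofactor C_{12} = -1 * 20 = -20

-20


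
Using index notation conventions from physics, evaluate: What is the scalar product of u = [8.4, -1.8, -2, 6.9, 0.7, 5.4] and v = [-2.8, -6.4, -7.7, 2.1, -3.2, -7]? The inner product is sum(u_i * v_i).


The inner product u . v = sum of u_i * v_i.
Term-by-term: 8.4 * -2.8, -1.8 * -6.4, -2 * -7.7, 6.9 * 2.1, 0.7 * -3.2, 5.4 * -7
Products: -23.52, 11.52, 15.4, 14.49, -2.24, -37.8
Sum = -23.52 + 11.52 + 15.4 + 14.49 + -2.24 + -37.8 = -22.15

-22.15


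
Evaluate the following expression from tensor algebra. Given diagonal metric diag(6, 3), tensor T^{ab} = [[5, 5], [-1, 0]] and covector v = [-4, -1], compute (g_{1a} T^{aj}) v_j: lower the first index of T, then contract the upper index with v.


Step 1: lower the first index. For a diagonal metric, g_{ia} T^{aj} = g_{ii} T^{ij} (no sum on i).
g_{11} = 6
S_1{}^1 = 6 * T^{11} = 6 * 5 = 30
S_1{}^2 = 6 * T^{12} = 6 * 5 = 30
Step 2: contract S_1{}^j with v_j.
S_1{}^1 * v_1 = 30 * -4 = -120
S_1{}^2 * v_2 = 30 * -1 = -30
Result = -120 + -30 = -150

-150


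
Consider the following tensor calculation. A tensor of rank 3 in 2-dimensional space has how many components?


The number of components of a rank-r tensor in d dimensions is d^r.
Here d = 2 and r = 3.
2^3 = 8

8


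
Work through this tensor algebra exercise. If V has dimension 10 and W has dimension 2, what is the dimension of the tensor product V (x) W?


The dimension of a tensor product is the product of dimensions.
dim(V) = 10, dim(W) = 2
dim(V (x) W) = 10 * 2 = 20

20


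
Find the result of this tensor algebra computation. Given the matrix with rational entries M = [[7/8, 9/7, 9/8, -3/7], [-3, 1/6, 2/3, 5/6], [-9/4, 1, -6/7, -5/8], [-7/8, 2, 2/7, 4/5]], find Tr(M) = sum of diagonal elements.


The trace is the sum of diagonal entries.
Diagonal: M[1,1] = 7/8, M[2,2] = 1/6, M[3,3] = -6/7, M[4,4] = 4/5
Tr(M) = 7/8 + 1/6 + -6/7 + 4/5
Computing step by step:
After adding M[1,1]: 7/8
After adding M[2,2]: 25/24
After adding M[3,3]: 31/168
After adding M[4,4]: 827/840
Tr(M) = 827/840

827/840


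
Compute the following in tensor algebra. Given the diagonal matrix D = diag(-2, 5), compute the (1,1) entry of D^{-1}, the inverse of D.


For a diagonal matrix, the inverse has entries (D^{-1})_{ii} = 1/d_{ii}.
The diagonal entries are: d_{11} = -2, d_{22} = 5
We need (D^{-1})_{11} = 1/d_{11} = 1/-2 = -1/2

-1/2


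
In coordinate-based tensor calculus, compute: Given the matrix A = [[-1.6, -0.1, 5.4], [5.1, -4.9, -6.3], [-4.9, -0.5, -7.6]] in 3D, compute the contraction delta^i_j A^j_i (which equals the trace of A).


The contraction (trace) of a rank-2 tensor is the sum of its diagonal elements.
Diagonal entries: A[1,1] = -1.6, A[2,2] = -4.9, A[3,3] = -7.6
Tr(A) = -1.6 + -4.9 + -7.6 = -14.1

-14.1


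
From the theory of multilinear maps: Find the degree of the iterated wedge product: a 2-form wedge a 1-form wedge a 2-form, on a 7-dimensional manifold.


The degree of a wedge product is the sum of the degrees of the individual forms.
Degrees: 2, 1, 2
Total degree = 2 + 1 + 2 = 5

5


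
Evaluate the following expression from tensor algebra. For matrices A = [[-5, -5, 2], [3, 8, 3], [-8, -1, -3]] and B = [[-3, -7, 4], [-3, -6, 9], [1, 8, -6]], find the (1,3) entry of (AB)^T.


(AB)^T_{ij} = (AB)_{ji} = sum_k A_{jk} B_{ki}.
For i=1, j=3 we need (AB)_{31}:
A_{31} * B_{11} = -8 * -3 = 24
A_{32} * B_{21} = -1 * -3 = 3
A_{33} * B_{31} = -3 * 1 = -3
Sum = 24 + 3 + -3 = 24

24


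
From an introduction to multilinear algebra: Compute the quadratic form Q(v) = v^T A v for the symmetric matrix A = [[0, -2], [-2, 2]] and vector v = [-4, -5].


First compute Av:
(Av)_1 = 0*-4 + -2*-5 = 10
(Av)_2 = -2*-4 + 2*-5 = -2
Av = [10, -2]
Then v^T (Av) = -4*10 + -5*-2
= -40 + 10 = -30

-30


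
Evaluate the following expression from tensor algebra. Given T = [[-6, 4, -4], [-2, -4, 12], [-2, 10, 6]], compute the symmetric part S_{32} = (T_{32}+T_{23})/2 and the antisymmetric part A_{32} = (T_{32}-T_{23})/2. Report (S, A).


T_{32} = 10
T_{23} = 12
S_{32} = (10 + 12)/2 = 22/2 = 11
A_{32} = (10 - 12)/2 = -2/2 = -1
Check: S + A = 11 + -1 = 10 = T_{32}.

(11, -1)


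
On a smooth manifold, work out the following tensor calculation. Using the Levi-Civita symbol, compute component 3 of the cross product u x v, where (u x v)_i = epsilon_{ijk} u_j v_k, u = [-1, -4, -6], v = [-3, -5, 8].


(u x v)_3 = sum_{j,k} epsilon_{3jk} u_j v_k. Only permutations of (1,2,3) contribute; the two non-zero terms are:
eps_{312} u_1 v_2 = 1 * -1 * -5 = 5
eps_{321} u_2 v_1 = -1 * -4 * -3 = -12
(u x v)_3 = -7

-7


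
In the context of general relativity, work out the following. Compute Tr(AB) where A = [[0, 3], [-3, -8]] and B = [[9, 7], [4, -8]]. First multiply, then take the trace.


Tr(AB) = sum_i (AB)_{ii} where (AB)_{ii} = sum_k A_{ik} B_{ki}.
(AB)_{11} = 0*9 + 3*4 = 12
(AB)_{22} = -3*7 + -8*-8 = 43
Tr(AB) = 12 + 43 = 55

55


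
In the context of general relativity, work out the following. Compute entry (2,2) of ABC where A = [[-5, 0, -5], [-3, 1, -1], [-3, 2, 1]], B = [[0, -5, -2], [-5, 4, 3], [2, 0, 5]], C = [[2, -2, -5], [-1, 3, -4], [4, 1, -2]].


(ABC)_{22} = sum_m (AB)_{2m} C_{m2}. First compute row 2 of AB.
(AB)_{21} = -3*0 + 1*-5 + -1*2 = -7
(AB)_{22} = -3*-5 + 1*4 + -1*0 = 19
(AB)_{23} = -3*-2 + 1*3 + -1*5 = 4
Now contract with column 2 of C:
(AB)_{21} * C_{12} = -7 * -2 = 14
(AB)_{22} * C_{22} = 19 * 3 = 57
(AB)_{23} * C_{32} = 4 * 1 = 4
(ABC)_{22} = 14 + 57 + 4 = 75

75


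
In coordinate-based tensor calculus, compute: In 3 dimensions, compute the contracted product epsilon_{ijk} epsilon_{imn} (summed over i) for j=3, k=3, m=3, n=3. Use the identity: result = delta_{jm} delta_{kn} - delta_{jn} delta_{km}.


Using the identity: epsilon_{ijk} epsilon_{imn} = delta_{jm} delta_{kn} - delta_{jn} delta_{km}.
delta_{33} = 1
delta_{33} = 1
delta_{33} = 1
delta_{33} = 1
Result = 1 * 1 - 1 * 1 = 1 - 1 = 0

0


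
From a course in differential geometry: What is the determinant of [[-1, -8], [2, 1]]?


For a 2x2 matrix [[a, b], [c, d]], det = a*d - b*c.
a = -1, b = -8, c = 2, d = 1
a*d = -1 * 1 = -1
b*c = -8 * 2 = -16
det = -1 - -16 = 15

15


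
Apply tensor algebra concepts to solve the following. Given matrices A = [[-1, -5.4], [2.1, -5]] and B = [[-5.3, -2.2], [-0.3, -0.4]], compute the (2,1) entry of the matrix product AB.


(AB)_{ij} = sum_k A_{ik} B_{kj}.
For i=2, j=1:
A_{21} * B_{11} = 2.1 * -5.3 = -11.13
A_{22} * B_{21} = -5 * -0.3 = 1.5
Sum = -11.13 + 1.5 = -9.63

-9.63


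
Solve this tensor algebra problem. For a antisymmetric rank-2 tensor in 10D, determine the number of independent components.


A antisymmetric rank-2 tensor in d dimensions has d(d-1)/2 independent components.
d = 10
d(d-1)/2 = 10 * 9 / 2 = 90 / 2 = 45

45


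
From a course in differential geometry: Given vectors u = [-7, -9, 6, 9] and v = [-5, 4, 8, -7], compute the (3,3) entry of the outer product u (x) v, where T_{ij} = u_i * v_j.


The outer product entry T_{ij} = u_i * v_j.
We need i=3, j=3.
u_3 = 6, v_3 = 8
T_{3,3} = 6 * 8 = 48

48


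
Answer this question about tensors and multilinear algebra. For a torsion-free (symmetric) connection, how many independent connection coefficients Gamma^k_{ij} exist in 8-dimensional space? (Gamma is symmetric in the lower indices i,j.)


Christoffel symbols Gamma^k_{ij} are symmetric in i,j, so there are d * d(d+1)/2 independent symbols.
d = 8
d(d+1)/2 = 8 * 9 / 2 = 36
Total = 8 * 36 = 288

288


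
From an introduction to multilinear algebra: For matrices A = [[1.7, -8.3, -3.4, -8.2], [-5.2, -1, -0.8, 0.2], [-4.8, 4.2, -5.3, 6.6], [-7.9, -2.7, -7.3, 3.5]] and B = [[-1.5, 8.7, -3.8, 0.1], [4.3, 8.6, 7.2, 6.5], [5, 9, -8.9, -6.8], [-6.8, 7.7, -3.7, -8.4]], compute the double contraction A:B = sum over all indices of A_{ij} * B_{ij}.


A:B = sum over all i,j of A_{ij} * B_{ij}.
Row 1: 1.7*-1.5=-2.55, -8.3*8.7=-72.21, -3.4*-3.8=12.92, -8.2*0.1=-0.82 => row sum = -62.66
Row 2: -5.2*4.3=-22.36, -1*8.6=-8.6, -0.8*7.2=-5.76, 0.2*6.5=1.3 => row sum = -35.42
Row 3: -4.8*5=-24, 4.2*9=37.8, -5.3*-8.9=47.17, 6.6*-6.8=-44.88 => row sum = 16.09
Row 4: -7.9*-6.8=53.72, -2.7*7.7=-20.79, -7.3*-3.7=27.01, 3.5*-8.4=-29.4 => row sum = 30.54
Total = -62.66 + -35.42 + 16.09 + 30.54 = -51.45

-51.45


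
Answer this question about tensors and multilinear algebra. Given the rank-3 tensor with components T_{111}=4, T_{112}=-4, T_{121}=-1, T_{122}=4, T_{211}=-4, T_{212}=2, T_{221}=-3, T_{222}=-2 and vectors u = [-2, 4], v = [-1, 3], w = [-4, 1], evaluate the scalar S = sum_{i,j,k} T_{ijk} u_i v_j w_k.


S = sum over i,j,k of T_{ijk} u_i v_j w_k. Expanding all 8 terms:
T_{111}*u_1*v_1*w_1 = 4*-2*-1*-4 = -32  (running total: -32)
T_{112}*u_1*v_1*w_2 = -4*-2*-1*1 = -8  (running total: -40)
T_{121}*u_1*v_2*w_1 = -1*-2*3*-4 = -24  (running total: -64)
T_{122}*u_1*v_2*w_2 = 4*-2*3*1 = -24  (running total: -88)
T_{211}*u_2*v_1*w_1 = -4*4*-1*-4 = -64  (running total: -152)
T_{212}*u_2*v_1*w_2 = 2*4*-1*1 = -8  (running total: -160)
T_{221}*u_2*v_2*w_1 = -3*4*3*-4 = 144  (running total: -16)
T_{222}*u_2*v_2*w_2 = -2*4*3*1 = -24  (running total: -40)
S = -40

-40


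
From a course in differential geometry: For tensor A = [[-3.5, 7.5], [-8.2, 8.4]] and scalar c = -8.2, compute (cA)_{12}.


Scalar multiplication: (cA)_{ij} = c * A_{ij}.
c = -8.2
A_{12} = 7.5
(cA)_{12} = -8.2 * 7.5 = -61.5

-61.5


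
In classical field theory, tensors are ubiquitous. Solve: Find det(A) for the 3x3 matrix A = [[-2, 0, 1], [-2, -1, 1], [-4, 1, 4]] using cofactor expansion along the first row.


Expanding along the first row, det(A) = a11*M_11 - a12*M_12 + a13*M_13, where M_1j is the (1,j) minor.
Minor M_11 = -1*4 - 1*1 = -5
Minor M_12 = -2*4 - 1*-4 = -4
Minor M_13 = -2*1 - -1*-4 = -6
det = -2*(-5) - 0*(-4) + 1*(-6)
    = 10 - 0 + -6
    = 4

4


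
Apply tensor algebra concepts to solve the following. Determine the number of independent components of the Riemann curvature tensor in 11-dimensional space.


The Riemann tensor in d dimensions has d^2(d^2 - 1)/12 independent components.
d = 11, so d^2 = 121
d^2 - 1 = 120
d^2(d^2 - 1) = 121 * 120 = 14520
Divide by 12: 14520 / 12 = 1210

1210


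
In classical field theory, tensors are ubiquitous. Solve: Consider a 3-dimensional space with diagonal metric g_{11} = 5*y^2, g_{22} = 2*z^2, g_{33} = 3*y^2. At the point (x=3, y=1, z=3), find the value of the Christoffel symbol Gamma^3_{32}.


For a diagonal metric, Gamma^k_{ij} = (1/2) g^{kk} (dg_{ik}/dx_j + dg_{jk}/dx_i - dg_{ij}/dx_k).
The metric is diagonal, so g_{ab} = 0 for a != b.
At the given point: g_{11} = 5, g_{22} = 18, g_{33} = 3
g^{33} = 1/3
dg_{33}/dx_2 = dg_{33}/dx_2 = 6
dg_{23}/dx_3 = 0 (off-diagonal)
dg_{32}/dx_3 = 0 (off-diagonal)
Numerator = 6 + 0 - 0 = 6
Gamma^3_{32} = 6 / (2 * 3) = 1

1


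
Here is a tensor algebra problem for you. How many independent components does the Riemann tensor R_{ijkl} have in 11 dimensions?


The Riemann tensor in d dimensions has d^2(d^2 - 1)/12 independent components.
d = 11, so d^2 = 121
d^2 - 1 = 120
d^2(d^2 - 1) = 121 * 120 = 14520
Divide by 12: 14520 / 12 = 1210

1210


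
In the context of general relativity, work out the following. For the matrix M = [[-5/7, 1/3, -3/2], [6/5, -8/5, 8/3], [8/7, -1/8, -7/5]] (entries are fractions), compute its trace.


The trace is the sum of diagonal entries.
Diagonal: M[1,1] = -5/7, M[2,2] = -8/5, M[3,3] = -7/5
Tr(M) = -5/7 + -8/5 + -7/5
Computing step by step:
After adding M[1,1]: -5/7
After adding M[2,2]: -81/35
After adding M[3,3]: -26/7
Tr(M) = -26/7

-26/7


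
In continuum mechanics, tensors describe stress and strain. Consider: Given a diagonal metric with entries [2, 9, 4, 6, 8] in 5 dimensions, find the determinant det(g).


For a diagonal metric, the determinant is the product of diagonal entries.
Diagonal entries: 2, 9, 4, 6, 8
det(g) = 2 * 9 * 4 * 6 * 8 = 3456

3456


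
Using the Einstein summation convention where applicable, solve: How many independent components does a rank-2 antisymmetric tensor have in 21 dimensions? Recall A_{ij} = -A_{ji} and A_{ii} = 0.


An antisymmetric rank-2 tensor satisfies A_{ij} = -A_{ji}, so diagonal entries are zero.
The independent components are the upper-triangular entries: C(n, 2) = n(n-1)/2.
n = 21
C(21, 2) = 21 * 20 / 2 = 420 / 2 = 210

210


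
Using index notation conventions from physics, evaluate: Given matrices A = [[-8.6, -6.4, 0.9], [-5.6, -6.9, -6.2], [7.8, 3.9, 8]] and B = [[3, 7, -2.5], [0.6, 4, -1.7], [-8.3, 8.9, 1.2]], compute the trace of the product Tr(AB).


Tr(AB) = sum_i (AB)_{ii} where (AB)_{ii} = sum_k A_{ik} B_{ki}.
(AB)_{11} = -8.6*3 + -6.4*0.6 + 0.9*-8.3 = -37.11
(AB)_{22} = -5.6*7 + -6.9*4 + -6.2*8.9 = -121.98
(AB)_{33} = 7.8*-2.5 + 3.9*-1.7 + 8*1.2 = -16.53
Tr(AB) = -37.11 + -121.98 + -16.53 = -175.62

-175.62


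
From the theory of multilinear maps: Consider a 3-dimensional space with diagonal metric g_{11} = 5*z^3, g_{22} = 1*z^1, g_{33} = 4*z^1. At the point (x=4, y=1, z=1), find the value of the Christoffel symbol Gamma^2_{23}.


For a diagonal metric, Gamma^k_{ij} = (1/2) g^{kk} (dg_{ik}/dx_j + dg_{jk}/dx_i - dg_{ij}/dx_k).
The metric is diagonal, so g_{ab} = 0 for a != b.
At the given point: g_{11} = 5, g_{22} = 1, g_{33} = 4
g^{22} = 1/1
dg_{22}/dx_3 = dg_{22}/dx_3 = 1
dg_{32}/dx_2 = 0 (off-diagonal)
dg_{23}/dx_2 = 0 (off-diagonal)
Numerator = 1 + 0 - 0 = 1
Gamma^2_{23} = 1 / (2 * 1) = 1/2

1/2


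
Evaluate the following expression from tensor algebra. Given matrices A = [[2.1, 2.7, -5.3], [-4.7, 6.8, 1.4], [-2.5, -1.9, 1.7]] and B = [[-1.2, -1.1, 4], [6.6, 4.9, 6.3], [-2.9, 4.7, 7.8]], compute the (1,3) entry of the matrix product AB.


(AB)_{ij} = sum_k A_{ik} B_{kj}.
For i=1, j=3:
A_{11} * B_{13} = 2.1 * 4 = 8.4
A_{12} * B_{23} = 2.7 * 6.3 = 17.01
A_{13} * B_{33} = -5.3 * 7.8 = -41.34
Sum = 8.4 + 17.01 + -41.34 = -15.93

-15.93


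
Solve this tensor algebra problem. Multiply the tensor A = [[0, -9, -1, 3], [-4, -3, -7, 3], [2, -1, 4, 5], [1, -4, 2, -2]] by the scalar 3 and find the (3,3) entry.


Scalar multiplication: (cA)_{ij} = c * A_{ij}.
c = 3
A_{33} = 4
(cA)_{33} = 3 * 4 = 12

12


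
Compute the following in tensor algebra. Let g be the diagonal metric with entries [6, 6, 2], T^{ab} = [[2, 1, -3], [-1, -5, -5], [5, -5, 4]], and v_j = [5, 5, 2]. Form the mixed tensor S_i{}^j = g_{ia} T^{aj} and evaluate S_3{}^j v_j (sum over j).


Step 1: lower the first index. For a diagonal metric, g_{ia} T^{aj} = g_{ii} T^{ij} (no sum on i).
g_{33} = 2
S_3{}^1 = 2 * T^{31} = 2 * 5 = 10
S_3{}^2 = 2 * T^{32} = 2 * -5 = -10
S_3{}^3 = 2 * T^{33} = 2 * 4 = 8
Step 2: contract S_3{}^j with v_j.
S_3{}^1 * v_1 = 10 * 5 = 50
S_3{}^2 * v_2 = -10 * 5 = -50
S_3{}^3 * v_3 = 8 * 2 = 16
Result = 50 + -50 + 16 = 16

16


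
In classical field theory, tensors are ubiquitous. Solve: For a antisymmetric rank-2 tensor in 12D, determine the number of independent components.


A antisymmetric rank-2 tensor in d dimensions has d(d-1)/2 independent components.
d = 12
d(d-1)/2 = 12 * 11 / 2 = 132 / 2 = 66

66


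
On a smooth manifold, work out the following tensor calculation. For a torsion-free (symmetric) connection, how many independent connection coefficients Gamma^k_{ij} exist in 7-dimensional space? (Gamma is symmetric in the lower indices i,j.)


Christoffel symbols Gamma^k_{ij} are symmetric in i,j, so there are d * d(d+1)/2 independent symbols.
d = 7
d(d+1)/2 = 7 * 8 / 2 = 28
Total = 7 * 28 = 196

196


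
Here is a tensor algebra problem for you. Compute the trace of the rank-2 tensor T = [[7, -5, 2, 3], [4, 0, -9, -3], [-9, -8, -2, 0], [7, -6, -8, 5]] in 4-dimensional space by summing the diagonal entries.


The contraction (trace) of a rank-2 tensor is the sum of its diagonal elements.
Diagonal entries: A[1,1] = 7, A[2,2] = 0, A[3,3] = -2, A[4,4] = 5
Tr(A) = 7 + 0 + -2 + 5 = 10

10


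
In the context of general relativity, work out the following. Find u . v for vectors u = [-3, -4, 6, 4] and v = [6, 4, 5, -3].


The inner product u . v = sum of u_i * v_i.
Term-by-term: -3 * 6, -4 * 4, 6 * 5, 4 * -3
Products: -18, -16, 30, -12
Sum = -18 + -16 + 30 + -12 = -16

-16


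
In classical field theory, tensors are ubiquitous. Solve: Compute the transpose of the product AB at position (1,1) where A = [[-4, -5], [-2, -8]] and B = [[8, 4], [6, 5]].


(AB)^T_{ij} = (AB)_{ji} = sum_k A_{jk} B_{ki}.
For i=1, j=1 we need (AB)_{11}:
A_{11} * B_{11} = -4 * 8 = -32
A_{12} * B_{21} = -5 * 6 = -30
Sum = -32 + -30 = -62

-62


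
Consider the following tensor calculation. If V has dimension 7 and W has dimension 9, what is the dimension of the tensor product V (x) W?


The dimension of a tensor product is the product of dimensions.
dim(V) = 7, dim(W) = 9
dim(V (x) W) = 7 * 9 = 63

63


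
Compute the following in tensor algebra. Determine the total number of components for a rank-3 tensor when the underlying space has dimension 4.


The number of components of a rank-r tensor in d dimensions is d^r.
Here d = 4 and r = 3.
4^3 = 64

64


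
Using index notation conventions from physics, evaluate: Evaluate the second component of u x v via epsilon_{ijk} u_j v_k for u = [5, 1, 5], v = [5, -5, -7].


(u x v)_2 = sum_{j,k} epsilon_{2jk} u_j v_k. Only permutations of (1,2,3) contribute; the two non-zero terms are:
eps_{213} u_1 v_3 = -1 * 5 * -7 = 35
eps_{231} u_3 v_1 = 1 * 5 * 5 = 25
(u x v)_2 = 60

60


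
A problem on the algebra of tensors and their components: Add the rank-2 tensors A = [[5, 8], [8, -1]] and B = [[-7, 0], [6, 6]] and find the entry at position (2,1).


Tensor addition is component-wise: (A + B)_{ij} = A_{ij} + B_{ij}.
A_{21} = 8
B_{21} = 6
(A + B)_{21} = 8 + 6 = 14

14


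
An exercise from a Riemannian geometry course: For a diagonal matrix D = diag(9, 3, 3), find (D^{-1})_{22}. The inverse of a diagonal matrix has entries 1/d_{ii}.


For a diagonal matrix, the inverse has entries (D^{-1})_{ii} = 1/d_{ii}.
The diagonal entries are: d_{11} = 9, d_{22} = 3, d_{33} = 3
We need (D^{-1})_{22} = 1/d_{22} = 1/3 = 1/3

1/3


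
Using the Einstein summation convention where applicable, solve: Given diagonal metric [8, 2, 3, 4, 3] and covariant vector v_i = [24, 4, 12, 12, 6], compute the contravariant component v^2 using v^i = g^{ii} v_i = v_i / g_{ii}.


To raise an index with a diagonal metric: v^i = v_i / g_{ii}.
For index 2: v_2 = 4, g_{22} = 2
v^2 = 4 / 2 = 2

2


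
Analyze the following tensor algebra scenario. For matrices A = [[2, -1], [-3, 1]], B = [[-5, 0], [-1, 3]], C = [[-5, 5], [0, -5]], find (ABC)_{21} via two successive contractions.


(ABC)_{21} = sum_m (AB)_{2m} C_{m1}. First compute row 2 of AB.
(AB)_{21} = -3*-5 + 1*-1 = 14
(AB)_{22} = -3*0 + 1*3 = 3
Now contract with column 1 of C:
(AB)_{21} * C_{11} = 14 * -5 = -70
(AB)_{22} * C_{21} = 3 * 0 = 0
(ABC)_{21} = -70 + 0 = -70

-70


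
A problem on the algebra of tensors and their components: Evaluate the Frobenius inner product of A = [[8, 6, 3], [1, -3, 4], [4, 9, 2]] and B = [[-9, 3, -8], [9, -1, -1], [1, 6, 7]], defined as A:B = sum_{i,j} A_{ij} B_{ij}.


A:B = sum over all i,j of A_{ij} * B_{ij}.
Row 1: 8*-9=-72, 6*3=18, 3*-8=-24 => row sum = -78
Row 2: 1*9=9, -3*-1=3, 4*-1=-4 => row sum = 8
Row 3: 4*1=4, 9*6=54, 2*7=14 => row sum = 72
Total = -78 + 8 + 72 = 2

2


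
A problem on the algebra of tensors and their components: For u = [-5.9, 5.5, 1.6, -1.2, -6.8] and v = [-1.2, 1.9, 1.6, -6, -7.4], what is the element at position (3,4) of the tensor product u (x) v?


The outer product entry T_{ij} = u_i * v_j.
We need i=3, j=4.
u_3 = 1.6, v_4 = -6
T_{3,4} = 1.6 * -6 = -9.6

-9.6


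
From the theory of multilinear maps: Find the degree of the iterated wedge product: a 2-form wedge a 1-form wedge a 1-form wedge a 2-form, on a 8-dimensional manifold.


The degree of a wedge product is the sum of the degrees of the individual forms.
Degrees: 2, 1, 1, 2
Total degree = 2 + 1 + 1 + 2 = 6

6


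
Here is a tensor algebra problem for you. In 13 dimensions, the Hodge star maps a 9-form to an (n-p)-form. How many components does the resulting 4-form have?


The Hodge dual of a p-form on an n-dimensional manifold is an (n-p)-form.
n = 13, p = 9, so dual degree = 13 - 9 = 4
The number of components is C(n, n-p) = C(13, 4) = 715

715


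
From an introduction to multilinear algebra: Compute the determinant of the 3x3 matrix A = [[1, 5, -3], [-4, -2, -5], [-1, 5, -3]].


Expanding along the first row, det(A) = a11*M_11 - a12*M_12 + a13*M_13, where M_1j is the (1,j) minor.
Minor M_11 = -2*-3 - -5*5 = 31
Minor M_12 = -4*-3 - -5*-1 = 7
Minor M_13 = -4*5 - -2*-1 = -22
det = 1*(31) - 5*(7) + -3*(-22)
    = 31 - 35 + 66
    = 62

62


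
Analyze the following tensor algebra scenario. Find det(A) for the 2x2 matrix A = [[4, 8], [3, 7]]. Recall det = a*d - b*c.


For a 2x2 matrix [[a, b], [c, d]], det = a*d - b*c.
a = 4, b = 8, c = 3, d = 7
a*d = 4 * 7 = 28
b*c = 8 * 3 = 24
det = 28 - 24 = 4

4


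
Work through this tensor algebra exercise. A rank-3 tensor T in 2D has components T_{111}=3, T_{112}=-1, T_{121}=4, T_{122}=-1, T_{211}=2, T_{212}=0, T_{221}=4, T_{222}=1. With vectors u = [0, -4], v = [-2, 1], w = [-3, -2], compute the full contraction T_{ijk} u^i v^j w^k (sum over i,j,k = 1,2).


S = sum over i,j,k of T_{ijk} u_i v_j w_k. Expanding all 8 terms:
T_{111}*u_1*v_1*w_1 = 3*0*-2*-3 = 0  (running total: 0)
T_{112}*u_1*v_1*w_2 = -1*0*-2*-2 = 0  (running total: 0)
T_{121}*u_1*v_2*w_1 = 4*0*1*-3 = 0  (running total: 0)
T_{122}*u_1*v_2*w_2 = -1*0*1*-2 = 0  (running total: 0)
T_{211}*u_2*v_1*w_1 = 2*-4*-2*-3 = -48  (running total: -48)
T_{212}*u_2*v_1*w_2 = 0*-4*-2*-2 = 0  (running total: -48)
T_{221}*u_2*v_2*w_1 = 4*-4*1*-3 = 48  (running total: 0)
T_{222}*u_2*v_2*w_2 = 1*-4*1*-2 = 8  (running total: 8)
S = 8

8


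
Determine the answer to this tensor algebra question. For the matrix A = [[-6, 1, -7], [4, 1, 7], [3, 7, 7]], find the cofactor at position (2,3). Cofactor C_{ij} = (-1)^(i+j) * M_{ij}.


To find cofactor C_{23}, delete row 2 and column 3.
The resulting 2x2 submatrix is: [[-6, 1], [3, 7]]
Minor M_{23} = -6*7 - 1*3
  = -42 - 3 = -45
Sign = (-1)^(2+3) = (-1)^5 = -1
Cofactor C_{23} = -1 * -45 = 45

45


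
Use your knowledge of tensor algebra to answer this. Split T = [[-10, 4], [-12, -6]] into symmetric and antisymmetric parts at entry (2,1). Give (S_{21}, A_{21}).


T_{21} = -12
T_{12} = 4
S_{21} = (-12 + 4)/2 = -8/2 = -4
A_{21} = (-12 - 4)/2 = -16/2 = -8
Check: S + A = -4 + -8 = -12 = T_{21}.

(-4, -8)


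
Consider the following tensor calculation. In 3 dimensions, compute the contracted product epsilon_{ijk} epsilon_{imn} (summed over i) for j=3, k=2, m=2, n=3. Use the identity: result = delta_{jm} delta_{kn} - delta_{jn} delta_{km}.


Using the identity: epsilon_{ijk} epsilon_{imn} = delta_{jm} delta_{kn} - delta_{jn} delta_{km}.
delta_{32} = 0
delta_{23} = 0
delta_{33} = 1
delta_{22} = 1
Result = 0 * 0 - 1 * 1 = 0 - 1 = -1

-1


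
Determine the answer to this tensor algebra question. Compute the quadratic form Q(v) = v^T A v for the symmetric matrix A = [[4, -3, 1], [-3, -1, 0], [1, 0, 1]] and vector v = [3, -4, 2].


First compute Av:
(Av)_1 = 4*3 + -3*-4 + 1*2 = 26
(Av)_2 = -3*3 + -1*-4 + 0*2 = -5
(Av)_3 = 1*3 + 0*-4 + 1*2 = 5
Av = [26, -5, 5]
Then v^T (Av) = 3*26 + -4*-5 + 2*5
= 78 + 20 + 10 = 108

108


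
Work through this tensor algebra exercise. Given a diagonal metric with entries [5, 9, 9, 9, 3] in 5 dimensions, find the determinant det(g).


For a diagonal metric, the determinant is the product of diagonal entries.
Diagonal entries: 5, 9, 9, 9, 3
det(g) = 5 * 9 * 9 * 9 * 3 = 10935

10935


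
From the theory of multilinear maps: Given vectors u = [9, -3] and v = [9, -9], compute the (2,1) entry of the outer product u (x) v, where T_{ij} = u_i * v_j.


The outer product entry T_{ij} = u_i * v_j.
We need i=2, j=1.
u_2 = -3, v_1 = 9
T_{2,1} = -3 * 9 = -27

-27


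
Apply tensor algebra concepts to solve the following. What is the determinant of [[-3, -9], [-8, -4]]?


For a 2x2 matrix [[a, b], [c, d]], det = a*d - b*c.
a = -3, b = -9, c = -8, d = -4
a*d = -3 * -4 = 12
b*c = -9 * -8 = 72
det = 12 - 72 = -60

-60


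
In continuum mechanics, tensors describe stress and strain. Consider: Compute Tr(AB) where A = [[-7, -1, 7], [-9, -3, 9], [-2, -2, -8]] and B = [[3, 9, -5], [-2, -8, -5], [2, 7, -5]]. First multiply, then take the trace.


Tr(AB) = sum_i (AB)_{ii} where (AB)_{ii} = sum_k A_{ik} B_{ki}.
(AB)_{11} = -7*3 + -1*-2 + 7*2 = -5
(AB)_{22} = -9*9 + -3*-8 + 9*7 = 6
(AB)_{33} = -2*-5 + -2*-5 + -8*-5 = 60
Tr(AB) = -5 + 6 + 60 = 61

61


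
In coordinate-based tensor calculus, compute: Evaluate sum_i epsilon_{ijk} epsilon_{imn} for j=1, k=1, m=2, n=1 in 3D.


Using the identity: epsilon_{ijk} epsilon_{imn} = delta_{jm} delta_{kn} - delta_{jn} delta_{km}.
delta_{12} = 0
delta_{11} = 1
delta_{11} = 1
delta_{12} = 0
Result = 0 * 1 - 1 * 0 = 0 - 0 = 0

0


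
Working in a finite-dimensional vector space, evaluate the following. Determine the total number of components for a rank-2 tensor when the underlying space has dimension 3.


The number of components of a rank-r tensor in d dimensions is d^r.
Here d = 3 and r = 2.
3^2 = 9

9


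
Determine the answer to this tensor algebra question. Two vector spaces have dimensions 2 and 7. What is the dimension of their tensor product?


The dimension of a tensor product is the product of dimensions.
dim(V) = 2, dim(W) = 7
dim(V (x) W) = 2 * 7 = 14

14
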